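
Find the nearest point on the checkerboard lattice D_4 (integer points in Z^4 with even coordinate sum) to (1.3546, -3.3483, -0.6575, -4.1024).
(2, -3, -1, -4)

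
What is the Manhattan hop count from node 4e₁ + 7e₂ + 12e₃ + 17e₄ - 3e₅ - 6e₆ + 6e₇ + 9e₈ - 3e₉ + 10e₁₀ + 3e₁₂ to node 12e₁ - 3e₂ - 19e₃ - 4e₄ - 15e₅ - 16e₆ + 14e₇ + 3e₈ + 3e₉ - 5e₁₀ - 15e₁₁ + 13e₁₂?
152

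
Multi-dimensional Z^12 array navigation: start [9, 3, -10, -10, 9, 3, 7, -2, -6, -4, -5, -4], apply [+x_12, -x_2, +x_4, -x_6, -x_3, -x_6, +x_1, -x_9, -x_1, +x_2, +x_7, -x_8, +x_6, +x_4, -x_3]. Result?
(9, 3, -12, -8, 9, 2, 8, -3, -7, -4, -5, -3)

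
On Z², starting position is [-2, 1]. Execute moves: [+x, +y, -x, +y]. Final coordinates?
(-2, 3)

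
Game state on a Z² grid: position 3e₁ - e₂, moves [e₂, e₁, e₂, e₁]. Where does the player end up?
(5, 1)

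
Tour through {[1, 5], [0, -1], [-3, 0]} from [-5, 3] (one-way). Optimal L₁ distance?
16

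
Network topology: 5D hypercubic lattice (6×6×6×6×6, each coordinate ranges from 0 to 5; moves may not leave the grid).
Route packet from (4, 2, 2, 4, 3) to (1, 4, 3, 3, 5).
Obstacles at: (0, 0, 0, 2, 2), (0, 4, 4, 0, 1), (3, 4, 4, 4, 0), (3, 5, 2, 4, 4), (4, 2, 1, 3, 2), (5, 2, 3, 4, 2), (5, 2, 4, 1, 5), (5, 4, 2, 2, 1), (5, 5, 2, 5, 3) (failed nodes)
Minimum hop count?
9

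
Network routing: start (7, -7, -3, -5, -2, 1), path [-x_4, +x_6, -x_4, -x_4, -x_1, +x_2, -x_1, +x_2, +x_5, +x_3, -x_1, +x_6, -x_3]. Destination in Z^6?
(4, -5, -3, -8, -1, 3)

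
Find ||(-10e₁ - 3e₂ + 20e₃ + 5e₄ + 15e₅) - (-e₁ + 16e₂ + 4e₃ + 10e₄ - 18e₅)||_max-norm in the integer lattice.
33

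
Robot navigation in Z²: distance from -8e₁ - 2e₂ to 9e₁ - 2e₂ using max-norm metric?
17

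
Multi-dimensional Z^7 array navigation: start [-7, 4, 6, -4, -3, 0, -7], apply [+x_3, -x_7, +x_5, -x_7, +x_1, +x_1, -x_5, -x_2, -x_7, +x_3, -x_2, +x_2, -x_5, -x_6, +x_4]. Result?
(-5, 3, 8, -3, -4, -1, -10)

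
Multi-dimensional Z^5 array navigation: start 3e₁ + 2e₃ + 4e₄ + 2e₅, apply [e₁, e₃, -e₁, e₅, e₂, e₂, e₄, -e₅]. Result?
(3, 2, 3, 5, 2)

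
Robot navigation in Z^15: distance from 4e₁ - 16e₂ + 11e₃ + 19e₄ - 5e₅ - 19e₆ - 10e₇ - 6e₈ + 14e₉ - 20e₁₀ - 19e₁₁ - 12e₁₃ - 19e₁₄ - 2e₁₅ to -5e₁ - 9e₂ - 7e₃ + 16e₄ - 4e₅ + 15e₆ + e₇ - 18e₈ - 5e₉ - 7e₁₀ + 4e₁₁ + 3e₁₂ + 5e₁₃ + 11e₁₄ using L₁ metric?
202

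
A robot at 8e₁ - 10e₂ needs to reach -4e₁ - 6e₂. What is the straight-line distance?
12.6491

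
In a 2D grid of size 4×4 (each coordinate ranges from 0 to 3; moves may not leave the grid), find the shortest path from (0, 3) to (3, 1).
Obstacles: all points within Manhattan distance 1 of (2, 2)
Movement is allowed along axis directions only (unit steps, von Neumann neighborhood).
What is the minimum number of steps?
7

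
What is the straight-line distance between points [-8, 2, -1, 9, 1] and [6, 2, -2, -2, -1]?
17.9444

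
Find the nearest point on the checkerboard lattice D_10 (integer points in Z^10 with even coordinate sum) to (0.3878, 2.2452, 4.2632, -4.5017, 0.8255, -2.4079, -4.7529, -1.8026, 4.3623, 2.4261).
(0, 2, 4, -4, 1, -2, -5, -2, 4, 2)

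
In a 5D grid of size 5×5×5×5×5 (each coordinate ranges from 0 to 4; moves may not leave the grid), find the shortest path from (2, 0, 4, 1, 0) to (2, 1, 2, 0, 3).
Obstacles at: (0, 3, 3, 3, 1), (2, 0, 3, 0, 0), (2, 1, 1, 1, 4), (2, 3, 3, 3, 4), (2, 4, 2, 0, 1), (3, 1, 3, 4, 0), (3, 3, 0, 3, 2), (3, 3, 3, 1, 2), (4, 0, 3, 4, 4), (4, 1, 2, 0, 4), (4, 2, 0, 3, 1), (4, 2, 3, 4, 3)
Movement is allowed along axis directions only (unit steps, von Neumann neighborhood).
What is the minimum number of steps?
7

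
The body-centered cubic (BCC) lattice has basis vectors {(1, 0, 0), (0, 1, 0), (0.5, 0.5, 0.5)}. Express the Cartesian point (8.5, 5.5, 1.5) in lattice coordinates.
7b₁ + 4b₂ + 3b₃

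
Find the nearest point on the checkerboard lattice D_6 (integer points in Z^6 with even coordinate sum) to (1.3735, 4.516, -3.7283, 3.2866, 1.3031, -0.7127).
(1, 4, -4, 3, 1, -1)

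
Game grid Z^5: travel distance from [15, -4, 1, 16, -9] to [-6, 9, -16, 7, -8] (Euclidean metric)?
31.3209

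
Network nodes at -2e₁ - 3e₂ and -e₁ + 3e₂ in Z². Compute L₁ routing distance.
7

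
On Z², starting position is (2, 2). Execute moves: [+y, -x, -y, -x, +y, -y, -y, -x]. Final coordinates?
(-1, 1)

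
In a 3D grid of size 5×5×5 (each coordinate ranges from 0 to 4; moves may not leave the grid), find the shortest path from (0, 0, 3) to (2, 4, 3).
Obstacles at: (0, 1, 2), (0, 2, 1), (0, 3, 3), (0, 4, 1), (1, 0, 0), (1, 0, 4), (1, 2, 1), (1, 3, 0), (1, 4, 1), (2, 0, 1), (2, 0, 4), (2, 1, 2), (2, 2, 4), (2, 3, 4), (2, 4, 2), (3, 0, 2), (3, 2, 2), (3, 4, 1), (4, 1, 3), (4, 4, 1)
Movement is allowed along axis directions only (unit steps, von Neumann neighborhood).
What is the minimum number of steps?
6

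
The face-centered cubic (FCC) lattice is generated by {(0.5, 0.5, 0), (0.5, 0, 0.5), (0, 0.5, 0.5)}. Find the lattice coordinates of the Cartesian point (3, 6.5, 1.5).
8b₁ - 2b₂ + 5b₃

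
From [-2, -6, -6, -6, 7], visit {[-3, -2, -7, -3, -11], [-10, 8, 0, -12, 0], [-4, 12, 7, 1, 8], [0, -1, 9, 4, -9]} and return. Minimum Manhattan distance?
174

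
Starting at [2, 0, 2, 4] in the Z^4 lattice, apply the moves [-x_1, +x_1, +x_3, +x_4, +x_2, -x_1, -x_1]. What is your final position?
(0, 1, 3, 5)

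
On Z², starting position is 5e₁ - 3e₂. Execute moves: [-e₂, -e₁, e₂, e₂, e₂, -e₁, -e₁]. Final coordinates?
(2, -1)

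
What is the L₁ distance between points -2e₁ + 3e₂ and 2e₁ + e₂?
6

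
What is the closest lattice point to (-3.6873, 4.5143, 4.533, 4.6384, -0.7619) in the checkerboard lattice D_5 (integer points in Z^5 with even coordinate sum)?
(-4, 5, 5, 5, -1)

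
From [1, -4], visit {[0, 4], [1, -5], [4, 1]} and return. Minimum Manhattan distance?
26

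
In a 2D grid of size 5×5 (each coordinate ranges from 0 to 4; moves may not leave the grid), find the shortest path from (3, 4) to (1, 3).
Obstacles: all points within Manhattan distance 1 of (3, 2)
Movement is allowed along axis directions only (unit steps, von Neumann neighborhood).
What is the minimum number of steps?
3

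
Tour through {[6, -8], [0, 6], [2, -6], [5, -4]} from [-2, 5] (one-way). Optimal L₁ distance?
27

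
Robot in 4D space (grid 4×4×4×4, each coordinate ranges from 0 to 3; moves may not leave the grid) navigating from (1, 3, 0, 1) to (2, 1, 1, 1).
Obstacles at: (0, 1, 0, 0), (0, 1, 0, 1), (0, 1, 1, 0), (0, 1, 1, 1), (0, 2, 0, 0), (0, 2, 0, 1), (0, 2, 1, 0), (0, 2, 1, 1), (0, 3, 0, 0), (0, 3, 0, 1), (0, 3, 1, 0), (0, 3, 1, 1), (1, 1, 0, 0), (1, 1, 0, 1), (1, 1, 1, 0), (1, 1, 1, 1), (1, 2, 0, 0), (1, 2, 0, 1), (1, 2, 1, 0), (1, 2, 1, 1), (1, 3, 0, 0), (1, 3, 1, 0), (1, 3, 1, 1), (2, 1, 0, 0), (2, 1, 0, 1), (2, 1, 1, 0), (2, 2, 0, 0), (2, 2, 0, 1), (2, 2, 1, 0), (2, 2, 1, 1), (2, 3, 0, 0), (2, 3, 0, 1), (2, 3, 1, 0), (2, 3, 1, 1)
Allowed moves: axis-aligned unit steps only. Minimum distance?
6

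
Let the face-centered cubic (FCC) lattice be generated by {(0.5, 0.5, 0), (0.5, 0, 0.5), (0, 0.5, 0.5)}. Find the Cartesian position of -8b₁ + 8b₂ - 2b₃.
(0, -5, 3)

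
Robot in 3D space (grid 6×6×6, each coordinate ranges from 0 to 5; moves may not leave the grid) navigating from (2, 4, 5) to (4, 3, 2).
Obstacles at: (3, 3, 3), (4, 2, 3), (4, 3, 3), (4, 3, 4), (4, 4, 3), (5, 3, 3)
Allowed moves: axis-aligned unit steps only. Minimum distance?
6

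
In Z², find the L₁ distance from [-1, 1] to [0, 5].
5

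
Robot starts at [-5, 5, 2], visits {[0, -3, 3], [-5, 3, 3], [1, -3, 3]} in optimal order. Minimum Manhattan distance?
15
(one optimal route: (-5, 5, 2) → (-5, 3, 3) → (0, -3, 3) → (1, -3, 3))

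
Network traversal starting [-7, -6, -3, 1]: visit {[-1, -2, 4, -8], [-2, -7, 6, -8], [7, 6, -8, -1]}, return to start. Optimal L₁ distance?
100
(one optimal route: (-7, -6, -3, 1) → (-2, -7, 6, -8) → (-1, -2, 4, -8) → (7, 6, -8, -1) → (-7, -6, -3, 1))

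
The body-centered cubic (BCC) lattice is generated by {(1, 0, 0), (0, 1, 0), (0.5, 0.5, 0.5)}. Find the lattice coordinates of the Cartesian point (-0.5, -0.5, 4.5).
-5b₁ - 5b₂ + 9b₃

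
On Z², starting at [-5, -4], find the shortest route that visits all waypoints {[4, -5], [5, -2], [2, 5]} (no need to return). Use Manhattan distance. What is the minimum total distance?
24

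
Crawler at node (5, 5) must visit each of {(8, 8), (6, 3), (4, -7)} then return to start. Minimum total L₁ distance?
38
(one optimal route: (5, 5) → (8, 8) → (6, 3) → (4, -7) → (5, 5))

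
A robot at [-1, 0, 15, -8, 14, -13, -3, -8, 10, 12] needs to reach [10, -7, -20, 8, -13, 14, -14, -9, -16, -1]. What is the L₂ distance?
63.8436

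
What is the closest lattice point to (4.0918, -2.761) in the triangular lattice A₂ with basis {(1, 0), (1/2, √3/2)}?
(4.5, -2.598)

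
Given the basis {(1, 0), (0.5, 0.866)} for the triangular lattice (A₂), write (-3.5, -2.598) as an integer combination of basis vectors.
-2b₁ - 3b₂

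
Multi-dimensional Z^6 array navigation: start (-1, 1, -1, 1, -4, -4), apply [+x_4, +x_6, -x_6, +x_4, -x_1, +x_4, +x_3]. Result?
(-2, 1, 0, 4, -4, -4)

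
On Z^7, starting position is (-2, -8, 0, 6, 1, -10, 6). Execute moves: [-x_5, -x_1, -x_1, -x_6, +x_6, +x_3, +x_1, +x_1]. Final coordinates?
(-2, -8, 1, 6, 0, -10, 6)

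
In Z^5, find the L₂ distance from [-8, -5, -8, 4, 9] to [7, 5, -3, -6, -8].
27.1846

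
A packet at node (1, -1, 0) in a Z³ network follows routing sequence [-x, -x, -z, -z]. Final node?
(-1, -1, -2)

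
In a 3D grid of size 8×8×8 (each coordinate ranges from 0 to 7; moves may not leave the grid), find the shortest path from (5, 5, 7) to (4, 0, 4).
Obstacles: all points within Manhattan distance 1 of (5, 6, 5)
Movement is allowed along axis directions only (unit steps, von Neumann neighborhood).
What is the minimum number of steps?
9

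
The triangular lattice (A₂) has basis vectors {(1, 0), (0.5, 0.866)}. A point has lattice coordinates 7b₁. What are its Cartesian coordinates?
(7, 0)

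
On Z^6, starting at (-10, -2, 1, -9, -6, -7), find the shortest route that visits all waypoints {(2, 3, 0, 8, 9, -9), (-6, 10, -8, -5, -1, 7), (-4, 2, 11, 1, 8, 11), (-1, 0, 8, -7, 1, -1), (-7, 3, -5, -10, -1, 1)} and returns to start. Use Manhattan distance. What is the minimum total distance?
222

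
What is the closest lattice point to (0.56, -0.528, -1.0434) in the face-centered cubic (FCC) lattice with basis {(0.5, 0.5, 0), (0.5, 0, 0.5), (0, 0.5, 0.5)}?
(0.5, -0.5, -1)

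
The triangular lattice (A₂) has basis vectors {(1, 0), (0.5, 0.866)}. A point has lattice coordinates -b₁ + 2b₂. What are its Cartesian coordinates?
(0, 1.732)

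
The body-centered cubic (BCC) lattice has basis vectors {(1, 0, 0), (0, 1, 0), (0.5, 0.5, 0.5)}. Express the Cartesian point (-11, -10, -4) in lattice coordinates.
-7b₁ - 6b₂ - 8b₃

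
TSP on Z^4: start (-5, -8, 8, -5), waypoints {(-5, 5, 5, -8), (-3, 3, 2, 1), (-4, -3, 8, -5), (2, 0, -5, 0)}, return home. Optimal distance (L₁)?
84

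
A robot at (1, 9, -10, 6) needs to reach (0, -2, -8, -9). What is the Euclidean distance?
18.735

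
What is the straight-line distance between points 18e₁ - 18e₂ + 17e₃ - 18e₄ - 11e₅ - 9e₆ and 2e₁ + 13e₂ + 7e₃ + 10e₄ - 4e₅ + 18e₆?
53.6563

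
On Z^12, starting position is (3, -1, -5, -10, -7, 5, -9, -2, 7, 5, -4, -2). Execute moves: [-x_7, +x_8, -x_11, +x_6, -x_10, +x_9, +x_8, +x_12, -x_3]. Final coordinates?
(3, -1, -6, -10, -7, 6, -10, 0, 8, 4, -5, -1)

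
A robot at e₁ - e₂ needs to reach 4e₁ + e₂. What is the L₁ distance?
5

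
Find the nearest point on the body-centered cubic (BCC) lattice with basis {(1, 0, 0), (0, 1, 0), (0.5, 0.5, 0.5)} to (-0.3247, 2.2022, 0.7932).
(0, 2, 1)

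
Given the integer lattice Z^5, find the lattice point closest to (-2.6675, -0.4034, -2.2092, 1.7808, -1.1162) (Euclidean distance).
(-3, 0, -2, 2, -1)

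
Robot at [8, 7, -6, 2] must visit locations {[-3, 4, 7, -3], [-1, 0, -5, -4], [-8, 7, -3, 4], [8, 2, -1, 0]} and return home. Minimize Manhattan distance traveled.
96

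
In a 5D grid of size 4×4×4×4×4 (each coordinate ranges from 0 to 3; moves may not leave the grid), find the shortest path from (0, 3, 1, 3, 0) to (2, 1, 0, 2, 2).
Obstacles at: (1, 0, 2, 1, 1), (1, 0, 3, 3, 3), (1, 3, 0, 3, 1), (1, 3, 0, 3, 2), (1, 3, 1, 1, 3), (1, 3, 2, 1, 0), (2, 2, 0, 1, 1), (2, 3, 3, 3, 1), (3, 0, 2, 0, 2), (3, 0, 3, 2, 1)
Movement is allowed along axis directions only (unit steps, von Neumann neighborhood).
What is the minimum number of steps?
8
(one shortest path: (0, 3, 1, 3, 0) → (1, 3, 1, 3, 0) → (2, 3, 1, 3, 0) → (2, 2, 1, 3, 0) → (2, 1, 1, 3, 0) → (2, 1, 0, 3, 0) → (2, 1, 0, 2, 0) → (2, 1, 0, 2, 1) → (2, 1, 0, 2, 2))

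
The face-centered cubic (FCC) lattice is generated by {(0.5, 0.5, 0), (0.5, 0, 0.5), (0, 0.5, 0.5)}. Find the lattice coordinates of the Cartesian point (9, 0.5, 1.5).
8b₁ + 10b₂ - 7b₃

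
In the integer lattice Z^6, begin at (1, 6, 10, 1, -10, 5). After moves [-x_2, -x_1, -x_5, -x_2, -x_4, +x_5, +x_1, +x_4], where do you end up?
(1, 4, 10, 1, -10, 5)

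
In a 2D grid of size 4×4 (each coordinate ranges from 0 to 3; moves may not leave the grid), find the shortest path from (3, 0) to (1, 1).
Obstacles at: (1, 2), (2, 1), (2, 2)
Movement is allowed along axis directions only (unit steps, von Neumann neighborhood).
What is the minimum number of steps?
3
(one shortest path: (3, 0) → (2, 0) → (1, 0) → (1, 1))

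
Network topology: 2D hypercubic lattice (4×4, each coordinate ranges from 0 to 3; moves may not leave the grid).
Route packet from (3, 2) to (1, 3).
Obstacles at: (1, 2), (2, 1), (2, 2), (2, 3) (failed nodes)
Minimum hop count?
9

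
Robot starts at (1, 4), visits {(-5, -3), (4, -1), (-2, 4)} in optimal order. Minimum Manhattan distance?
24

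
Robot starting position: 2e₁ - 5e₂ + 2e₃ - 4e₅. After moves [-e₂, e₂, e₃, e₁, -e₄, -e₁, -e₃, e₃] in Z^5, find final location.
(2, -5, 3, -1, -4)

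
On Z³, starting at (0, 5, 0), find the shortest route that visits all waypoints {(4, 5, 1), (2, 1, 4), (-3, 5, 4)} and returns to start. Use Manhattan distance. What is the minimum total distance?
30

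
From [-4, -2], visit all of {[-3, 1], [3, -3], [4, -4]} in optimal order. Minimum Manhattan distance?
16
(one optimal route: (-4, -2) → (-3, 1) → (3, -3) → (4, -4))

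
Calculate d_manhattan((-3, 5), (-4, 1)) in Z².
5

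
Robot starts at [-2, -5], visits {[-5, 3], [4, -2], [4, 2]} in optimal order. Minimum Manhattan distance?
23
(one optimal route: (-2, -5) → (4, -2) → (4, 2) → (-5, 3))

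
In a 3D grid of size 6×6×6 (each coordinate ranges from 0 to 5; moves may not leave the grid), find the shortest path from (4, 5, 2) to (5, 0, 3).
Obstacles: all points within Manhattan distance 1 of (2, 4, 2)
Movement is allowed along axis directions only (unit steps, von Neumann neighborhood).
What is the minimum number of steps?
7
(one shortest path: (4, 5, 2) → (5, 5, 2) → (5, 4, 2) → (5, 3, 2) → (5, 2, 2) → (5, 1, 2) → (5, 0, 2) → (5, 0, 3))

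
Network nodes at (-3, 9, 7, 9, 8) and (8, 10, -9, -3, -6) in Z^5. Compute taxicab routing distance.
54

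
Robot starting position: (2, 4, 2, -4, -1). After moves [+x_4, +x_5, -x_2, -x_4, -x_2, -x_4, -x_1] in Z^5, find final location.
(1, 2, 2, -5, 0)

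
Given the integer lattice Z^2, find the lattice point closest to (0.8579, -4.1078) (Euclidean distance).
(1, -4)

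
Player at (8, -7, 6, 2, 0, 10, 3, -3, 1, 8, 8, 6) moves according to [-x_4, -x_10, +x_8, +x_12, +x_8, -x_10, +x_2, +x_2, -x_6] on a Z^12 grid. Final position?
(8, -5, 6, 1, 0, 9, 3, -1, 1, 6, 8, 7)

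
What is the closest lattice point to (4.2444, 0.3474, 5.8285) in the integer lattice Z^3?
(4, 0, 6)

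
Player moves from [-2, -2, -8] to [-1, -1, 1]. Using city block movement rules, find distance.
11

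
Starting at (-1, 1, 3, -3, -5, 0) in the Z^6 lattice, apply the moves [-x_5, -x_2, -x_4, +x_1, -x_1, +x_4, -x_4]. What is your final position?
(-1, 0, 3, -4, -6, 0)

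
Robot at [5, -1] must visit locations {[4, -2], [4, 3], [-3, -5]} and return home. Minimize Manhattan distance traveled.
32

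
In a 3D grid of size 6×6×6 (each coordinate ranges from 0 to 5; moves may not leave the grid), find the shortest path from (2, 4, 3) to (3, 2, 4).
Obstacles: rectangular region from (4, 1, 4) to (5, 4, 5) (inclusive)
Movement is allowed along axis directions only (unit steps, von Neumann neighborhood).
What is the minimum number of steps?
4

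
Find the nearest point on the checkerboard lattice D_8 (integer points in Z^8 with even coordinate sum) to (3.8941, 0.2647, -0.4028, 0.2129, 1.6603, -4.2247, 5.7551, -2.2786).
(4, 0, 0, 0, 2, -4, 6, -2)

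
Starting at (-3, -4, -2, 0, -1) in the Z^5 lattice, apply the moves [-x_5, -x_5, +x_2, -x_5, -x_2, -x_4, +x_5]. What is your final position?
(-3, -4, -2, -1, -3)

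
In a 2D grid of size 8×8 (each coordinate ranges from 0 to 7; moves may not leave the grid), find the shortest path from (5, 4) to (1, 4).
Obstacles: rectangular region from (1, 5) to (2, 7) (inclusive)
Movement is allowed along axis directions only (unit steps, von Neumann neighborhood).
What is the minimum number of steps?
4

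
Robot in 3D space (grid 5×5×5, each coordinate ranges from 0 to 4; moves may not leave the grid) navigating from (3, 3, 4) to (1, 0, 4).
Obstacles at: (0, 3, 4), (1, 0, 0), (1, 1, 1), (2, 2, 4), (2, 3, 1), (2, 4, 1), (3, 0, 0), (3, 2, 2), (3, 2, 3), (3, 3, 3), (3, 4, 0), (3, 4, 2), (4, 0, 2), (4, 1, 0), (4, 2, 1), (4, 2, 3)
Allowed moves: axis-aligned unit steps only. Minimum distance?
5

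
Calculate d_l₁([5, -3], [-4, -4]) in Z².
10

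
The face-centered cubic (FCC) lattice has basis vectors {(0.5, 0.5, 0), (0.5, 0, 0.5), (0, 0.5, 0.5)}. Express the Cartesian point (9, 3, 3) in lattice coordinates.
9b₁ + 9b₂ - 3b₃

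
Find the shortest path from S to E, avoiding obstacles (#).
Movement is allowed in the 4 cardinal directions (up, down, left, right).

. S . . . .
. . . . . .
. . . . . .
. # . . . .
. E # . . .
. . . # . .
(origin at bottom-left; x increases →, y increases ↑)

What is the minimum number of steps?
6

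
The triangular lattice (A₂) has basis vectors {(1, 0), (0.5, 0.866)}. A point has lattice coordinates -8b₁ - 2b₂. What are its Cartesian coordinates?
(-9, -1.732)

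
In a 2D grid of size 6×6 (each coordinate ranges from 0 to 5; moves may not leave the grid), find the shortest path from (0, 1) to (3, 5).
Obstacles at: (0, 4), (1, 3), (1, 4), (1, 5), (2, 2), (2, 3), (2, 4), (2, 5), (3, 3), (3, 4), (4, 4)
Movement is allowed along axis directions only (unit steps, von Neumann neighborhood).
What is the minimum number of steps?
11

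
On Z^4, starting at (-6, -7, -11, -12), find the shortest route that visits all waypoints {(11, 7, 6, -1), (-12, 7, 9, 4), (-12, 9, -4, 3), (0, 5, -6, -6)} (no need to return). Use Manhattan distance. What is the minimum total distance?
103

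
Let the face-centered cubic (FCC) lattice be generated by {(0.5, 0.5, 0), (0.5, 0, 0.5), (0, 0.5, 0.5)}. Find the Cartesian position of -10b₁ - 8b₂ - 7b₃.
(-9, -8.5, -7.5)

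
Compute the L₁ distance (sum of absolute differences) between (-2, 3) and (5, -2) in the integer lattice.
12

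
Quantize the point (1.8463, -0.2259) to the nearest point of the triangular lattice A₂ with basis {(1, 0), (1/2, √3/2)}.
(2, 0)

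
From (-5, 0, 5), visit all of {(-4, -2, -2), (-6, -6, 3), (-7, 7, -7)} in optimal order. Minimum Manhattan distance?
37
(one optimal route: (-5, 0, 5) → (-6, -6, 3) → (-4, -2, -2) → (-7, 7, -7))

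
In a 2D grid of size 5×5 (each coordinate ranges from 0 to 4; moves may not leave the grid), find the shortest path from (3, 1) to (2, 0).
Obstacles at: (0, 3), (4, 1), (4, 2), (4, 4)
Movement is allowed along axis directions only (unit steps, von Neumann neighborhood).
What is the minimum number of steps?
2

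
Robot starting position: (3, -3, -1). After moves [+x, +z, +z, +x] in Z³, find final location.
(5, -3, 1)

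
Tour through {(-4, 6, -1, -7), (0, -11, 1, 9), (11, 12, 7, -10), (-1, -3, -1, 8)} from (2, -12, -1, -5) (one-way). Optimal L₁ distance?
90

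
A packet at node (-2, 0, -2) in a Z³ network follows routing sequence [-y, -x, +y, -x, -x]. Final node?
(-5, 0, -2)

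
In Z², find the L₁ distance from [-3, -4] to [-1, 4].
10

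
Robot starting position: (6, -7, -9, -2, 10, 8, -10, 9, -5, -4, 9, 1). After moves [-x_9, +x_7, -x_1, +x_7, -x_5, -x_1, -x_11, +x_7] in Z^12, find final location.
(4, -7, -9, -2, 9, 8, -7, 9, -6, -4, 8, 1)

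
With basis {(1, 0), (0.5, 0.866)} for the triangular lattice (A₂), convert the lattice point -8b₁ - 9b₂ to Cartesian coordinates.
(-12.5, -7.794)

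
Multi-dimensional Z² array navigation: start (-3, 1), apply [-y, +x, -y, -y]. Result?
(-2, -2)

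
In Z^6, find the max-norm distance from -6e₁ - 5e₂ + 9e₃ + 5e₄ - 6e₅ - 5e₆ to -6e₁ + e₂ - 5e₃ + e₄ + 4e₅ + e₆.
14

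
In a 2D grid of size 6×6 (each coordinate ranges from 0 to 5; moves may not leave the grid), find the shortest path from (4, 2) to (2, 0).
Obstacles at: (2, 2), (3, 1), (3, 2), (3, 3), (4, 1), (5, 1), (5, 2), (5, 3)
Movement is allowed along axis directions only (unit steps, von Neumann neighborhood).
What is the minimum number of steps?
10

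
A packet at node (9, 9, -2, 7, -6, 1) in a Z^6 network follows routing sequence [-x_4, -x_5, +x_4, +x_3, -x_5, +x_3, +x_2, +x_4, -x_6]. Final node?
(9, 10, 0, 8, -8, 0)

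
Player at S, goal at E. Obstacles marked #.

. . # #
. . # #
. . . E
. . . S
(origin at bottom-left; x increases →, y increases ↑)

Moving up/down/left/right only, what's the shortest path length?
1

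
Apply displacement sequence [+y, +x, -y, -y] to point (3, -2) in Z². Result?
(4, -3)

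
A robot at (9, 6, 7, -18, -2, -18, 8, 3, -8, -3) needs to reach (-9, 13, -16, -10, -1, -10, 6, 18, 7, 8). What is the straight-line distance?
40.0749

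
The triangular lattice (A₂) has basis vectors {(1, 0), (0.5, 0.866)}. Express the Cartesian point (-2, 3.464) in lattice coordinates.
-4b₁ + 4b₂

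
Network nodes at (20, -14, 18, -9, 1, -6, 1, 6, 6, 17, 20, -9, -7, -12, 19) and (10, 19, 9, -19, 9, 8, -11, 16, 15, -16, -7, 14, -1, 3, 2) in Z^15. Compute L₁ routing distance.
236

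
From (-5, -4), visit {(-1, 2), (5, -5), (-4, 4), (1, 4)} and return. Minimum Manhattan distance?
42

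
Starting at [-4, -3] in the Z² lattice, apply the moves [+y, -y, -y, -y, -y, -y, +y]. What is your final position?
(-4, -6)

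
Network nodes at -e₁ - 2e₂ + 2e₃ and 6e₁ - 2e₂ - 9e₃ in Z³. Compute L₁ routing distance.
18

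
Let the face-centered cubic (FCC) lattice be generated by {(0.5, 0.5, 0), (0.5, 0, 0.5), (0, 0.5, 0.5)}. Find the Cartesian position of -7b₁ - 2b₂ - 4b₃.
(-4.5, -5.5, -3)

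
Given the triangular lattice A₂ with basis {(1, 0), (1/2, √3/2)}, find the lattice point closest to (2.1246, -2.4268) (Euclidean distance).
(2.5, -2.598)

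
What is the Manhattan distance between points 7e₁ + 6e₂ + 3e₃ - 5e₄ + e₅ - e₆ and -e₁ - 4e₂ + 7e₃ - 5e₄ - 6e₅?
30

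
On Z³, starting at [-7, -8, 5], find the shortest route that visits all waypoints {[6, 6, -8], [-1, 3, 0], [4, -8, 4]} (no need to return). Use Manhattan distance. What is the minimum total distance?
50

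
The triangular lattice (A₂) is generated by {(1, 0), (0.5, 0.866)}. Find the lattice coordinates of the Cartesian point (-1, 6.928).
-5b₁ + 8b₂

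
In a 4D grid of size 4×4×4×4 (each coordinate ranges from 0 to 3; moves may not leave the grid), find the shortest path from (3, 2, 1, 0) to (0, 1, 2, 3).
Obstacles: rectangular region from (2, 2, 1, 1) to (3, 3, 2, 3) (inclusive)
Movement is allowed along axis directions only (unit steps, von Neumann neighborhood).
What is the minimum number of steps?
8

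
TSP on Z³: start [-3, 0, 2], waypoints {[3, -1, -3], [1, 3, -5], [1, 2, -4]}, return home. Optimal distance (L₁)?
34
(one optimal route: (-3, 0, 2) → (3, -1, -3) → (1, 3, -5) → (1, 2, -4) → (-3, 0, 2))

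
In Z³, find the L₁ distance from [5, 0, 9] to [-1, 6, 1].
20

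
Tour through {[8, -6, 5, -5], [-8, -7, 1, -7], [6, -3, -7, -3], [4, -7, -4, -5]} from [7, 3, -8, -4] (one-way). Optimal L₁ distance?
57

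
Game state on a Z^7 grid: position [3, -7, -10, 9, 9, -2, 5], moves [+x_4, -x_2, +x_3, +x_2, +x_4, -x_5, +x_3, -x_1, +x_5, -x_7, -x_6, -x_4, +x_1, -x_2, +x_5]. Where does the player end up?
(3, -8, -8, 10, 10, -3, 4)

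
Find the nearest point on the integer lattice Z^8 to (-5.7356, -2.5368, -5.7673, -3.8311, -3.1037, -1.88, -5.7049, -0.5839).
(-6, -3, -6, -4, -3, -2, -6, -1)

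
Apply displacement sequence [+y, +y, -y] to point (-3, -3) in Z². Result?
(-3, -2)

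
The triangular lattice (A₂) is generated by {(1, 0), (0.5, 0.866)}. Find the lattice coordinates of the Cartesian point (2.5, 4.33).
5b₂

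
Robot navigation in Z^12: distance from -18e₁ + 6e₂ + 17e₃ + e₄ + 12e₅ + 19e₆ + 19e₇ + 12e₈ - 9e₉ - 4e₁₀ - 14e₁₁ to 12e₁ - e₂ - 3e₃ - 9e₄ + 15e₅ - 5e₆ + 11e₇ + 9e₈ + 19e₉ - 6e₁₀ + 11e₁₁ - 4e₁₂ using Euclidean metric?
59.4643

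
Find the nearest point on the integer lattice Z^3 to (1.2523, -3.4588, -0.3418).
(1, -3, 0)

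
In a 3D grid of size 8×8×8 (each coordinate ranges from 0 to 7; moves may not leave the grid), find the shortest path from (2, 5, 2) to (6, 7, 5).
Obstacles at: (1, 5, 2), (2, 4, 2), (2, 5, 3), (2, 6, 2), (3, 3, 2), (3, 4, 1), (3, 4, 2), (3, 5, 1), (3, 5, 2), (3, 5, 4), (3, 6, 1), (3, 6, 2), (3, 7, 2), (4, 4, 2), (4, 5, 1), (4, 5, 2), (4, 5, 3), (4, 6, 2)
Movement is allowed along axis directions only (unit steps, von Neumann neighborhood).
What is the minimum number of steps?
11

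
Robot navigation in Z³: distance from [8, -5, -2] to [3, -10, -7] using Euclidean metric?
8.66025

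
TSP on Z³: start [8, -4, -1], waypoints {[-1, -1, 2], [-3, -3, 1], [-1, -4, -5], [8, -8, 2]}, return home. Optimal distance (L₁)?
50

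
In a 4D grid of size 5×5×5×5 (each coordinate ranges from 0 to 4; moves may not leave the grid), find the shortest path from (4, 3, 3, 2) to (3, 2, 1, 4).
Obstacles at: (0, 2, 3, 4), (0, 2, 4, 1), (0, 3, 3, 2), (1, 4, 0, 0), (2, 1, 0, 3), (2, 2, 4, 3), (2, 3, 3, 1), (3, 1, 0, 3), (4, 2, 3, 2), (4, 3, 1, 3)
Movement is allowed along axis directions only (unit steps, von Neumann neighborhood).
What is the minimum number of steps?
6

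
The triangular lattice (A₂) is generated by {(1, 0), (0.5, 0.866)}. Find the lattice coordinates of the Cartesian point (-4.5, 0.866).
-5b₁ + b₂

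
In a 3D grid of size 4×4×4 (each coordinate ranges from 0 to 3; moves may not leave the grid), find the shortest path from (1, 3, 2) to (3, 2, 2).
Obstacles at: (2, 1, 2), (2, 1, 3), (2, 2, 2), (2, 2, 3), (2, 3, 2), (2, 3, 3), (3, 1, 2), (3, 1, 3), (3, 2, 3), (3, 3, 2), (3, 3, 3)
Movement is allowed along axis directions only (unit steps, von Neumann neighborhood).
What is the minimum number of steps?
5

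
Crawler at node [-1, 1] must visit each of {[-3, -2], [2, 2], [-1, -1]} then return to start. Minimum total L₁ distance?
18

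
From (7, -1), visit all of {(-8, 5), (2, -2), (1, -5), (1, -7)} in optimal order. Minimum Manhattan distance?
33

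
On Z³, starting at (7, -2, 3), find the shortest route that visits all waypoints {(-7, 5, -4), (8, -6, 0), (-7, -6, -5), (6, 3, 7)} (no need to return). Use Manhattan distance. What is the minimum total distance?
60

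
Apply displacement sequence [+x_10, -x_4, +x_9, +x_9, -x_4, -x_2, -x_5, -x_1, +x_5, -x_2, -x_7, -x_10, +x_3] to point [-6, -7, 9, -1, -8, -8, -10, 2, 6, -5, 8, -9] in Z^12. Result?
(-7, -9, 10, -3, -8, -8, -11, 2, 8, -5, 8, -9)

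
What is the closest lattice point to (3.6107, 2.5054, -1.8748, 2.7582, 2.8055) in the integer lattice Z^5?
(4, 3, -2, 3, 3)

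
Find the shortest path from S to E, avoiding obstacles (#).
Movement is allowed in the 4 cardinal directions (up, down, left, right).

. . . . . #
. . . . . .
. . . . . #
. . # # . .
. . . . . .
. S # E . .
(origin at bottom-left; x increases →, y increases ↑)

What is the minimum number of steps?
4
(one shortest path: (1, 0) → (1, 1) → (2, 1) → (3, 1) → (3, 0))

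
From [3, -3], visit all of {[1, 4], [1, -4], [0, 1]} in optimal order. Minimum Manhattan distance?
13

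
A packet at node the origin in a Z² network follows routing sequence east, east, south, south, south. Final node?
(2, -3)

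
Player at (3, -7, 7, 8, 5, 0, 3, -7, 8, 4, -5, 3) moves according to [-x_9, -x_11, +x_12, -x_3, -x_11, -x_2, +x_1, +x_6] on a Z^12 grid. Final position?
(4, -8, 6, 8, 5, 1, 3, -7, 7, 4, -7, 4)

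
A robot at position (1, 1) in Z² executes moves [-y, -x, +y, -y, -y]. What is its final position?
(0, -1)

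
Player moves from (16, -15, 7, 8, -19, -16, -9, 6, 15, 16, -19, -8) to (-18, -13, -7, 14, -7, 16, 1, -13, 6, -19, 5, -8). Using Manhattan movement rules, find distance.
197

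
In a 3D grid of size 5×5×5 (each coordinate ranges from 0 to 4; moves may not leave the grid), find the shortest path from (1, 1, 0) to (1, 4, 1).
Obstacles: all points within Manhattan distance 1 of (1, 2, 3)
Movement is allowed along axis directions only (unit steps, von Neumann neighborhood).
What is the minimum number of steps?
4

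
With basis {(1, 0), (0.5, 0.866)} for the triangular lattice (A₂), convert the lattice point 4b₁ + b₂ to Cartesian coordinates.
(4.5, 0.866)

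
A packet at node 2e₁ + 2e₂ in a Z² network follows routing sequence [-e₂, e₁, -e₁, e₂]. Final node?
(2, 2)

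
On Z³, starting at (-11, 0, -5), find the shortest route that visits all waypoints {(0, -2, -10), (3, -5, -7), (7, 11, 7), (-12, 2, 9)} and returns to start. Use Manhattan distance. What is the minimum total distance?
108
(one optimal route: (-11, 0, -5) → (0, -2, -10) → (3, -5, -7) → (7, 11, 7) → (-12, 2, 9) → (-11, 0, -5))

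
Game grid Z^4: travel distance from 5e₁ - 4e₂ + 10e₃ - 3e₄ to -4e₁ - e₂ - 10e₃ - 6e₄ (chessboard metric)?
20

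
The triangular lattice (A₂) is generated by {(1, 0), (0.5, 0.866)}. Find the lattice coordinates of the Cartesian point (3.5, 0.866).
3b₁ + b₂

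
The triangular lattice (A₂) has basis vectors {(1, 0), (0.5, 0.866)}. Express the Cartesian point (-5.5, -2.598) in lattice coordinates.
-4b₁ - 3b₂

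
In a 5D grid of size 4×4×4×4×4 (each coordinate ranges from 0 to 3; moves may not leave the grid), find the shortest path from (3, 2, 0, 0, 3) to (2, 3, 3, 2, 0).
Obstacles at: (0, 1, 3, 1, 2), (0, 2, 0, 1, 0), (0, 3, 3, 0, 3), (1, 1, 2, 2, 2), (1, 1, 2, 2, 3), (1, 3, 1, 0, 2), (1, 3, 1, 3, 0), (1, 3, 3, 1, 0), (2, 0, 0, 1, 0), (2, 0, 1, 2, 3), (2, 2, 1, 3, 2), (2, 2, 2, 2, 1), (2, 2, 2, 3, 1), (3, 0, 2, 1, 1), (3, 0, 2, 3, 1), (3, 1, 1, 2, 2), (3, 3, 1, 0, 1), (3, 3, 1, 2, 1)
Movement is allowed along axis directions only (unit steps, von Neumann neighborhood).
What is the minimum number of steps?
10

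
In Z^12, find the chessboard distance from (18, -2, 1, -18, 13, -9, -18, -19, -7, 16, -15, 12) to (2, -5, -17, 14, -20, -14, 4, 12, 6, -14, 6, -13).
33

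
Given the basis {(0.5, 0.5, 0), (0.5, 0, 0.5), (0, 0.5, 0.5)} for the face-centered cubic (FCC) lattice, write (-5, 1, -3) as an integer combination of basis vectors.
-b₁ - 9b₂ + 3b₃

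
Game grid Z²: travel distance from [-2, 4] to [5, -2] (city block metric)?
13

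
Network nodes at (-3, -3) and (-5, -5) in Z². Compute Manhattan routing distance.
4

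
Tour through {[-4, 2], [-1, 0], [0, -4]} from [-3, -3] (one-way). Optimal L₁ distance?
14
(one optimal route: (-3, -3) → (0, -4) → (-1, 0) → (-4, 2))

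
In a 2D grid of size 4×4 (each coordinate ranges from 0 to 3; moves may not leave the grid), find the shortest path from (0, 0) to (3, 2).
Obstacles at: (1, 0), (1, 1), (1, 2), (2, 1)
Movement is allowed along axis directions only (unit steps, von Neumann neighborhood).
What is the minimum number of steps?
7
(one shortest path: (0, 0) → (0, 1) → (0, 2) → (0, 3) → (1, 3) → (2, 3) → (3, 3) → (3, 2))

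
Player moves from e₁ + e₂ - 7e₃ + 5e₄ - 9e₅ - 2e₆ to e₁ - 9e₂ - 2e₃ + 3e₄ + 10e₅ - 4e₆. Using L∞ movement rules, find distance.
19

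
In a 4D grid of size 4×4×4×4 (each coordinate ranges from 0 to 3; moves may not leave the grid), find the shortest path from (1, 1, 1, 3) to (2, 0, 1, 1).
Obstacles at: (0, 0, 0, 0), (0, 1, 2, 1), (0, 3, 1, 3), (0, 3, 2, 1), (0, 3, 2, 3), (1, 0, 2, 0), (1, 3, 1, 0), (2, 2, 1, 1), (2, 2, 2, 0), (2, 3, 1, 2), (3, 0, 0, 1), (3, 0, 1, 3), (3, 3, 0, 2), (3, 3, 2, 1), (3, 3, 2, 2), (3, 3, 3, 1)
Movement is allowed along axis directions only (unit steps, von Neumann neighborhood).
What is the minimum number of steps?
4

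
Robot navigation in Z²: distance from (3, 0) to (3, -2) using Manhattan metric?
2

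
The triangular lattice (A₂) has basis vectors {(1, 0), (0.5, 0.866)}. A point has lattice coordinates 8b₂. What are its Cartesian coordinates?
(4, 6.928)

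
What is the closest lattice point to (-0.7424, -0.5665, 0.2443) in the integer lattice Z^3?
(-1, -1, 0)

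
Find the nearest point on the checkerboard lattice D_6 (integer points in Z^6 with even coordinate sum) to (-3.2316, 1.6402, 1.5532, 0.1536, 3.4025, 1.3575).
(-3, 2, 1, 0, 3, 1)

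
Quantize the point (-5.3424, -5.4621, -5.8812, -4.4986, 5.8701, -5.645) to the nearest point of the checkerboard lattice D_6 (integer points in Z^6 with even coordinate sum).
(-5, -5, -6, -4, 6, -6)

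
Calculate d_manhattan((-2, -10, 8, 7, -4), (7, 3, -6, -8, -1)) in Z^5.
54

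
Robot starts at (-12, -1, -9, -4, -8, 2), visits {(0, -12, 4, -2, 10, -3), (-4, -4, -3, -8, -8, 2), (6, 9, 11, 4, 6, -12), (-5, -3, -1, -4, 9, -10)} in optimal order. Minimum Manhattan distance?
140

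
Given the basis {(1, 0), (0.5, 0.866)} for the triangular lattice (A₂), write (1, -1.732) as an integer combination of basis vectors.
2b₁ - 2b₂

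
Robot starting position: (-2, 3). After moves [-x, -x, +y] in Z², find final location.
(-4, 4)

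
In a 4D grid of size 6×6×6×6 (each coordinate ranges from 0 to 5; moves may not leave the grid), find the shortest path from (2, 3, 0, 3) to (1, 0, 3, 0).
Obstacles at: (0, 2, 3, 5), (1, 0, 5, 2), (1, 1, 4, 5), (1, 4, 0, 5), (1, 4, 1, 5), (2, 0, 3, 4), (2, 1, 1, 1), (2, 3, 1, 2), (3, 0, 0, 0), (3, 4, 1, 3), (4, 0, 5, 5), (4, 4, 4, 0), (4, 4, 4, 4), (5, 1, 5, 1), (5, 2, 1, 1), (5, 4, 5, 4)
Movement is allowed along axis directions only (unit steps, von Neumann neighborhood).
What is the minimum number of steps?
10
(one shortest path: (2, 3, 0, 3) → (1, 3, 0, 3) → (1, 2, 0, 3) → (1, 1, 0, 3) → (1, 0, 0, 3) → (1, 0, 1, 3) → (1, 0, 2, 3) → (1, 0, 3, 3) → (1, 0, 3, 2) → (1, 0, 3, 1) → (1, 0, 3, 0))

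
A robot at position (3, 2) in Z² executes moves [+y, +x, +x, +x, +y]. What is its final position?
(6, 4)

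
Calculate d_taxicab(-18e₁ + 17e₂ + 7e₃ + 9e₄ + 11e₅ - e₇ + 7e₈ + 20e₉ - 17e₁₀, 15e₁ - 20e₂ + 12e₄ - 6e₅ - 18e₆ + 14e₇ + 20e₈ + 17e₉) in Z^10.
163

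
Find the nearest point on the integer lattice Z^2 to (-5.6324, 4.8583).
(-6, 5)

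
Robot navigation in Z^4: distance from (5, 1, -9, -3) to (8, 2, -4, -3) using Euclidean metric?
5.91608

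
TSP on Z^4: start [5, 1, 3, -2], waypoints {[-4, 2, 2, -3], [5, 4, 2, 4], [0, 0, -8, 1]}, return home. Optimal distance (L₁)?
64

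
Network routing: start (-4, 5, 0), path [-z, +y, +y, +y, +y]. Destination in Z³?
(-4, 9, -1)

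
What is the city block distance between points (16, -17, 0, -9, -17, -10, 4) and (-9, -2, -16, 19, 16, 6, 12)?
141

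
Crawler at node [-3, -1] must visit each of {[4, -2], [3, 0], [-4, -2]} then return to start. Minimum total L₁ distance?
20
(one optimal route: (-3, -1) → (3, 0) → (4, -2) → (-4, -2) → (-3, -1))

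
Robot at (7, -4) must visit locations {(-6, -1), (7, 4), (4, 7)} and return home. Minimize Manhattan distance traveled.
48
(one optimal route: (7, -4) → (-6, -1) → (4, 7) → (7, 4) → (7, -4))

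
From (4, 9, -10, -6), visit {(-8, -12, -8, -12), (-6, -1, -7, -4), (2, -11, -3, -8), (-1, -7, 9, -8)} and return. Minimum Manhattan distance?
128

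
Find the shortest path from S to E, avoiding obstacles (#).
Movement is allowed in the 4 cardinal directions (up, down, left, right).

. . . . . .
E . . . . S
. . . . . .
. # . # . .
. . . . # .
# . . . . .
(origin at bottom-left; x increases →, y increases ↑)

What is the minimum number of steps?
5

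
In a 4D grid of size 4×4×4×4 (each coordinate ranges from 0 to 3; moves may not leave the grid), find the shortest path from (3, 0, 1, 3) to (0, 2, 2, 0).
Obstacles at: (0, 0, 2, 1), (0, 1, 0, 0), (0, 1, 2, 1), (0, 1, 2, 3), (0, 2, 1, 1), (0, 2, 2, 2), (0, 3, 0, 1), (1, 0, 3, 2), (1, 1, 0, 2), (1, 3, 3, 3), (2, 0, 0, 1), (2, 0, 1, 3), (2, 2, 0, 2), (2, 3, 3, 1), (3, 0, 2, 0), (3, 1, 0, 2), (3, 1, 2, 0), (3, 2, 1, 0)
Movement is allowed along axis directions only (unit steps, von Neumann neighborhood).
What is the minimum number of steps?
9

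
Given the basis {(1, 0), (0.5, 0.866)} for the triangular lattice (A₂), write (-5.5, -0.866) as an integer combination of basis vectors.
-5b₁ - b₂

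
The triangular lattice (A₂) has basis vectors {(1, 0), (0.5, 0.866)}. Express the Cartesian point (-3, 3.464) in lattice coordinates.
-5b₁ + 4b₂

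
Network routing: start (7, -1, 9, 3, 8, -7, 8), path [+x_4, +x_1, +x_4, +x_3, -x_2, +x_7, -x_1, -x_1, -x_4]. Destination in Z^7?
(6, -2, 10, 4, 8, -7, 9)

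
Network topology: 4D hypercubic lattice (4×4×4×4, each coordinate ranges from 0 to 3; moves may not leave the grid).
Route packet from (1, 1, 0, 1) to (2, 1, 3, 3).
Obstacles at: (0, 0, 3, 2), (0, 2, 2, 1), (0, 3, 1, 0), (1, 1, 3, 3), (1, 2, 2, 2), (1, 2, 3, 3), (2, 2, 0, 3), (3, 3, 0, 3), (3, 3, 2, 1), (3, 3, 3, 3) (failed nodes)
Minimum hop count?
6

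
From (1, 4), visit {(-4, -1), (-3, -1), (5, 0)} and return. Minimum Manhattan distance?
28
(one optimal route: (1, 4) → (-4, -1) → (-3, -1) → (5, 0) → (1, 4))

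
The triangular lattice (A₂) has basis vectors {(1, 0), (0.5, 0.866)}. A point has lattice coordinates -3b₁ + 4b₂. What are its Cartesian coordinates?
(-1, 3.464)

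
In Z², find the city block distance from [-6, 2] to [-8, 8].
8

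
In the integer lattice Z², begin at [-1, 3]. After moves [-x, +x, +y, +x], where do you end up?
(0, 4)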